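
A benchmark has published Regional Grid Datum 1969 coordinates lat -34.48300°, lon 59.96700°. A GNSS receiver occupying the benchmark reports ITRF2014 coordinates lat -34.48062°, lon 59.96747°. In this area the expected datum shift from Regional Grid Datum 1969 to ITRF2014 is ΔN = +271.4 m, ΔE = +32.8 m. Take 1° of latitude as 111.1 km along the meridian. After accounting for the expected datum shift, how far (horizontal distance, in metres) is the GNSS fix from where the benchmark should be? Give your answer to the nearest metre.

12 m

Observed coordinate differences: Δφ = +0.00238°, Δλ = +0.00047°.
Converting to metres (1° lat = 111100 m, cos φ = 0.824294): observed ΔN = 264.4 m, observed ΔE = 43.0 m.
Subtracting the expected shift leaves a residual of 264.4 − (271.4) = -7.0 m north and 43.0 − (32.8) = 10.2 m east.
Residual distance = √((-7.0)² + 10.2²) = 12.4 m.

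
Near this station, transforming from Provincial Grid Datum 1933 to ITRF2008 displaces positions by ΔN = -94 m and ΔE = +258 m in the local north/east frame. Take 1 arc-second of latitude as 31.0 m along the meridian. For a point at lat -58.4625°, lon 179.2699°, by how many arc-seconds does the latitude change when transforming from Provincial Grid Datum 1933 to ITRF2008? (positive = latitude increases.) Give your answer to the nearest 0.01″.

Δφ = -3.03″

1″ of latitude = 31.00 m, so Δφ = -94.0 / 31.00 = -3.032″.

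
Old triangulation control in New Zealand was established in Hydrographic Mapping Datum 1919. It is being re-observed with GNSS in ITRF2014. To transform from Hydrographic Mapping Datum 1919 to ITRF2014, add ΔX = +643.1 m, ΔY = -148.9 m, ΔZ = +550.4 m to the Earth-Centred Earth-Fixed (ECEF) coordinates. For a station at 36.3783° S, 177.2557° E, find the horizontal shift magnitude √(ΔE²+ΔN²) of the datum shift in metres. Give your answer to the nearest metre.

At φ = -36.3783°, λ = 177.2557°: sin φ = -0.593114, cos φ = 0.805118, sin λ = 0.047879, cos λ = -0.998853.
ΔE = −sin λ·ΔX + cos λ·ΔY = −(0.047879)·(643.1) + (-0.998853)·(-148.9) = 117.94 m.
ΔN = −sin φ cos λ·ΔX − sin φ sin λ·ΔY + cos φ·ΔZ = −(-0.593114)(-0.998853)(643.1) − (-0.593114)(0.047879)(-148.9) + (0.805118)(550.4) = 57.91 m.
Horizontal magnitude = √(ΔE² + ΔN²) = √(117.94² + 57.91²) = 131.39 m.

131 m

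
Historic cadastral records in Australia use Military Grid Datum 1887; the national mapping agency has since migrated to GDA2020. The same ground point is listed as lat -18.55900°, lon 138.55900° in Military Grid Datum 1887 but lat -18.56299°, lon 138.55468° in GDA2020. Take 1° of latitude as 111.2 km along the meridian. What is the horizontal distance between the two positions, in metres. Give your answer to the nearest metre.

Δφ = -18.56299° − -18.55900° = -0.00399°; Δλ = 138.55468° − 138.55900° = -0.00432°.
ΔN = Δφ × 111200 = -443.7 m; ΔE = Δλ × 111200 × cos(-18.55900°) = -0.00432 × 111200 × 0.947996 = -455.4 m.
Distance = √(ΔE² + ΔN²) = √((-455.4)² + (-443.7)²) = 635.8 m.

636 m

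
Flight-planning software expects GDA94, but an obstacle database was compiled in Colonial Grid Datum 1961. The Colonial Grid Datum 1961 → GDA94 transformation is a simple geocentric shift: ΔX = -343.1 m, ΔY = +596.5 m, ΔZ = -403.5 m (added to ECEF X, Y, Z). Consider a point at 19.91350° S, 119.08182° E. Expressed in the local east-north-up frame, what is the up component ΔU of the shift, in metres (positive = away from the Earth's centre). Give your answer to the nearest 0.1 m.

ΔU = 784.4 m

At φ = -19.91350°, λ = 119.08182°: sin φ = -0.340601, cos φ = 0.940208, sin λ = 0.873926, cos λ = -0.486058.
ΔU = cos φ cos λ·ΔX + cos φ sin λ·ΔY + sin φ·ΔZ = (0.940208)(-0.486058)(-343.1) + (0.940208)(0.873926)(596.5) + (-0.340601)(-403.5) = 784.36 m.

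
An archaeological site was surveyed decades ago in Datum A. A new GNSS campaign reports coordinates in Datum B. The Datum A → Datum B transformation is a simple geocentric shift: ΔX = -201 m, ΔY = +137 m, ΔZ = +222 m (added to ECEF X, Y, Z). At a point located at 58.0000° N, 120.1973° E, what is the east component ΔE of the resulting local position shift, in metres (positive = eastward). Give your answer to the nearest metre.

At φ = 58.0000°, λ = 120.1973°: sin φ = 0.848048, cos φ = 0.529919, sin λ = 0.864299, cos λ = -0.502979.
ΔE = −sin λ·ΔX + cos λ·ΔY = −(0.864299)·(-201) + (-0.502979)·(137) = 104.82 m.

ΔE = 105 m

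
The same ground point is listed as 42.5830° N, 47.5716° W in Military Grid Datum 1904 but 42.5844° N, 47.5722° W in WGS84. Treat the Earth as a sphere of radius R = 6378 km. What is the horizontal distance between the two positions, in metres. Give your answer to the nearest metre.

Δφ = 42.5844° − 42.5830° = +0.0014°; Δλ = -47.5722° − -47.5716° = -0.0006°.
1° along a meridian = πR/180 = 111317 m.
ΔN = Δφ × 111317 = 155.8 m; ΔE = Δλ × 111317 × cos(42.5830°) = -0.0006 × 111317 × 0.736298 = -49.2 m.
Distance = √(ΔE² + ΔN²) = √((-49.2)² + 155.8²) = 163.4 m.

163 m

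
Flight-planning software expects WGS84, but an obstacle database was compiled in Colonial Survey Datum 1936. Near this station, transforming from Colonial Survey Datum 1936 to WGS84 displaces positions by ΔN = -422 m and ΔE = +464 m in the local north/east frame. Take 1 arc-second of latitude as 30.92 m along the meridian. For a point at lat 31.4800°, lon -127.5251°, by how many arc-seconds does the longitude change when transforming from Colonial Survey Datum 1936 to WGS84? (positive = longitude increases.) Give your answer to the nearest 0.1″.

Δλ = 17.6″

At latitude 31.4800°, cos φ = 0.852822.
1″ of longitude at this latitude = 30.92 × cos φ = 26.3693 m, so Δλ = 464.0 / 26.3693 = 17.596″.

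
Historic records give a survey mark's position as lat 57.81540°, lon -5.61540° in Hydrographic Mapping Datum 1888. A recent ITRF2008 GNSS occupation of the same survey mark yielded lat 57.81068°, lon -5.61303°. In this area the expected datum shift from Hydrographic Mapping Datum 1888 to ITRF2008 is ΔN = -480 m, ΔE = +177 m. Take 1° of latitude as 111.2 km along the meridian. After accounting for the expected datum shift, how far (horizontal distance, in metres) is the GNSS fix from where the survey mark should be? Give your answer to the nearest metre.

58 m

Observed coordinate differences: Δφ = -0.00472°, Δλ = +0.00237°.
Converting to metres (1° lat = 111200 m, cos φ = 0.532649): observed ΔN = -524.9 m, observed ΔE = 140.4 m.
Subtracting the expected shift leaves a residual of -524.9 − (-480) = -44.9 m north and 140.4 − (177) = -36.6 m east.
Residual distance = √((-44.9)² + (-36.6)²) = 57.9 m.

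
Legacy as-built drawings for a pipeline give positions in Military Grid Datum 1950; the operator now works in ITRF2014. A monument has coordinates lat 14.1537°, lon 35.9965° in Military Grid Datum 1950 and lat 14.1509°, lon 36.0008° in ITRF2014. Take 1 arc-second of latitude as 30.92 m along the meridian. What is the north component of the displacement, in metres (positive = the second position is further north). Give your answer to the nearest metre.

Δφ = 14.1509° − 14.1537° = -0.0028°; Δλ = 36.0008° − 35.9965° = +0.0043°.
1° of latitude = 3600 × 30.92 = 111312 m.
ΔN = Δφ × 111312 = -311.7 m; ΔE = Δλ × 111312 × cos(14.1537°) = +0.0043 × 111312 × 0.969643 = 464.1 m.

ΔN = -312 m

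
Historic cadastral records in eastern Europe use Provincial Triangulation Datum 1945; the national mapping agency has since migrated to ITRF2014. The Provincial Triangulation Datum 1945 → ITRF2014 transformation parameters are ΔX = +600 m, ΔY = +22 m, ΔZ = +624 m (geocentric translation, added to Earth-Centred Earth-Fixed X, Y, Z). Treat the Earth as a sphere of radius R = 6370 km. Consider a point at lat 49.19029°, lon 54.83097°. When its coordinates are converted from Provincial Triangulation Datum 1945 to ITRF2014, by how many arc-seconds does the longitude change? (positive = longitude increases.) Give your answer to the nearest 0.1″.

sin φ = 0.756884, cos φ = 0.653549, sin λ = 0.817456, cos λ = 0.575991.
East component: ΔE = −sin λ·ΔX + cos λ·ΔY = −(0.817456)(600) + (0.575991)(22) = -477.80 m.
1° of latitude spans πR/180 = 111177 m; at latitude φ, 1° of longitude spans that × cos φ = 72659.9 m, so Δλ = -477.80 / 72659.9 × 3600 = -23.673″.

Δλ = -23.7″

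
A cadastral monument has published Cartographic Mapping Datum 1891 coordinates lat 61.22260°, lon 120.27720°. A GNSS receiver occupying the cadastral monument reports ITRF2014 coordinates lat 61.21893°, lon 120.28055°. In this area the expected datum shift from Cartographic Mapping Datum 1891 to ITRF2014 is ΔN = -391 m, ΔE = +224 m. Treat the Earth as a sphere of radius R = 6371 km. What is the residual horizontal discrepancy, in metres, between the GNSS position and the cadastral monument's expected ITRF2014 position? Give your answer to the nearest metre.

Observed coordinate differences: Δφ = -0.00367°, Δλ = +0.00335°.
Converting to metres (1° lat = 111195 m, cos φ = 0.481408): observed ΔN = -408.1 m, observed ΔE = 179.3 m.
Subtracting the expected shift leaves a residual of -408.1 − (-391) = -17.1 m north and 179.3 − (224) = -44.7 m east.
Residual distance = √((-17.1)² + (-44.7)²) = 47.8 m.

48 m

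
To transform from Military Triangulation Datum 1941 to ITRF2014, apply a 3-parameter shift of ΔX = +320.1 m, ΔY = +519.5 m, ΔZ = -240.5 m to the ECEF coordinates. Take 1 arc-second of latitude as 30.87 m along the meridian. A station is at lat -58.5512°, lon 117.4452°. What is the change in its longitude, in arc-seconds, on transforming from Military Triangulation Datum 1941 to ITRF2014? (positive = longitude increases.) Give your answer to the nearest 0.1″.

Δλ = -32.5″

sin φ = -0.853107, cos φ = 0.521736, sin λ = 0.887452, cos λ = -0.460900.
East component: ΔE = −sin λ·ΔX + cos λ·ΔY = −(0.887452)(320.1) + (-0.460900)(519.5) = -523.51 m.
1° of latitude spans 3600 × 30.87 = 111132 m; at latitude φ, 1° of longitude spans that × cos φ = 57981.6 m, so Δλ = -523.51 / 57981.6 × 3600 = -32.504″.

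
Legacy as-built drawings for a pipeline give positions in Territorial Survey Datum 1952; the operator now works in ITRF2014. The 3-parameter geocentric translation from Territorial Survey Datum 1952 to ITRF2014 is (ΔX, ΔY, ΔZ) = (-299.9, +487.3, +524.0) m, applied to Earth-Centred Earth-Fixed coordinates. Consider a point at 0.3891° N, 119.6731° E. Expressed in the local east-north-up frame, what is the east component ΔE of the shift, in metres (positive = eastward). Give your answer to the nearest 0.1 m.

At φ = 0.3891°, λ = 119.6731°: sin φ = 0.006791, cos φ = 0.999977, sin λ = 0.868864, cos λ = -0.495051.
ΔE = −sin λ·ΔX + cos λ·ΔY = −(0.868864)·(-299.9) + (-0.495051)·(487.3) = 19.33 m.

ΔE = 19.3 m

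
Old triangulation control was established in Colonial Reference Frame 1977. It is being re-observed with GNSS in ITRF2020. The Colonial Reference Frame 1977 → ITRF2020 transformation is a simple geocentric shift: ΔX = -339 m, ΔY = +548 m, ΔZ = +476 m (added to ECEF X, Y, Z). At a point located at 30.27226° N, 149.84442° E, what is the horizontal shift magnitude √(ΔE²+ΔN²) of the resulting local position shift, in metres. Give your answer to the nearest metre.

The local east axis at (φ, λ) is (−sin λ, cos λ, 0), so ΔE = −sin(149.84442°)·(-339) + cos(149.84442°)·548 = -303.54 m.
The local north axis is (−sin φ cos λ, −sin φ sin λ, cos φ), giving ΔN = -147.765 − 138.775 + 411.093 = 124.55 m.
Horizontal magnitude = √(ΔE² + ΔN²) = √((-303.54)² + 124.55²) = 328.10 m.

328 m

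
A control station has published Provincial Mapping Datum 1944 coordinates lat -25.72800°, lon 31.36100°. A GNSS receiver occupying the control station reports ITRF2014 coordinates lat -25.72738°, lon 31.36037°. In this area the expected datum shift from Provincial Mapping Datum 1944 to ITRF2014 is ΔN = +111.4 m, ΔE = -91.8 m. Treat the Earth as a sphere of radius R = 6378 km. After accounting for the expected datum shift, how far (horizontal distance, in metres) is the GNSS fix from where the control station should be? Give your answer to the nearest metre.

51 m

Observed coordinate differences: Δφ = +0.00062°, Δλ = -0.00063°.
Converting to metres (1° lat = 111317 m, cos φ = 0.900865): observed ΔN = 69.0 m, observed ΔE = -63.2 m.
Subtracting the expected shift leaves a residual of 69.0 − (111.4) = -42.4 m north and -63.2 − (-91.8) = 28.6 m east.
Residual distance = √((-42.4)² + 28.6²) = 51.1 m.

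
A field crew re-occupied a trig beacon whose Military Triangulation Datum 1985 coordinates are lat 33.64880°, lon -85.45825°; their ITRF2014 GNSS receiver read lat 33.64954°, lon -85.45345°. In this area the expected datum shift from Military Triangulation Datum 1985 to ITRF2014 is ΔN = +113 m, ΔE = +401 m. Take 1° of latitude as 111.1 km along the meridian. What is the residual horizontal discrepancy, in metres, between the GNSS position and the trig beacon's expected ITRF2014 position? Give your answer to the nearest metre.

53 m

Observed coordinate differences: Δφ = +0.00074°, Δλ = +0.00480°.
Converting to metres (1° lat = 111100 m, cos φ = 0.832450): observed ΔN = 82.2 m, observed ΔE = 443.9 m.
Subtracting the expected shift leaves a residual of 82.2 − (113) = -30.8 m north and 443.9 − (401) = 42.9 m east.
Residual distance = √((-30.8)² + 42.9²) = 52.8 m.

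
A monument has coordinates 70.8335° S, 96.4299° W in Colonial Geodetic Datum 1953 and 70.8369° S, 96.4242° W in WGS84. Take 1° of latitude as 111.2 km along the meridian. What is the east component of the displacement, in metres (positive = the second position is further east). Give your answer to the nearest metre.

Δφ = -70.8369° − -70.8335° = -0.0034°; Δλ = -96.4242° − -96.4299° = +0.0057°.
ΔN = Δφ × 111200 = -378.1 m; ΔE = Δλ × 111200 × cos(-70.8335°) = +0.0057 × 111200 × 0.328314 = 208.1 m.

ΔE = 208 m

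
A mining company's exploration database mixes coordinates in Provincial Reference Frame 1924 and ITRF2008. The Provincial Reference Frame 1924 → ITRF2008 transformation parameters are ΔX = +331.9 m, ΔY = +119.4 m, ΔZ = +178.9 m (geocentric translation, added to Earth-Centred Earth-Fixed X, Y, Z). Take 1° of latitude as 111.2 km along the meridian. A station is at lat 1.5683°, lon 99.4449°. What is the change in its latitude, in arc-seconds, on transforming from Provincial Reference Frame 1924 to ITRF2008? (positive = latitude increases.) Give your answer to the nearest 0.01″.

Δφ = 5.73″

sin φ = 0.027369, cos φ = 0.999625, sin λ = 0.986444, cos λ = -0.164099.
North component: ΔN = −sin φ cos λ·ΔX − sin φ sin λ·ΔY + cos φ·ΔZ = −(0.027369)(-0.164099)(331.9) − (0.027369)(0.986444)(119.4) + (0.999625)(178.9) = 177.10 m.
1° of latitude spans 111200 m, so Δφ = 177.10 / 111200 × 3600 = 5.733″.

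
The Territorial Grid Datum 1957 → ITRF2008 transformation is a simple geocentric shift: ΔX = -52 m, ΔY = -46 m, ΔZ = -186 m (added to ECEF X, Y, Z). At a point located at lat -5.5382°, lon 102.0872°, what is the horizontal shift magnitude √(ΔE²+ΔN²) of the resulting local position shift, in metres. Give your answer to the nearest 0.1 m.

The local east axis at (φ, λ) is (−sin λ, cos λ, 0), so ΔE = −sin(102.0872°)·(-52) + cos(102.0872°)·(-46) = 60.48 m.
The local north axis is (−sin φ cos λ, −sin φ sin λ, cos φ), giving ΔN = 1.051 − 4.341 − 185.132 = -188.42 m.
Horizontal magnitude = √(ΔE² + ΔN²) = √(60.48² + (-188.42)²) = 197.89 m.

197.9 m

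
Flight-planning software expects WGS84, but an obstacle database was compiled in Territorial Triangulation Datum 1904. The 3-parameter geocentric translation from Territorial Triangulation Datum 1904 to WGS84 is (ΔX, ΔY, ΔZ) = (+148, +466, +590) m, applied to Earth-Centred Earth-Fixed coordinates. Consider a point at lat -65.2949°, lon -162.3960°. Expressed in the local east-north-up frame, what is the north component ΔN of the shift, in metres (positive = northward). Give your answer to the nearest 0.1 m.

ΔN = -9.6 m

At φ = -65.2949°, λ = -162.3960°: sin φ = -0.908471, cos φ = 0.417948, sin λ = -0.302436, cos λ = -0.953170.
ΔN = −sin φ cos λ·ΔX − sin φ sin λ·ΔY + cos φ·ΔZ = −(-0.908471)(-0.953170)(148) − (-0.908471)(-0.302436)(466) + (0.417948)(590) = -9.60 m.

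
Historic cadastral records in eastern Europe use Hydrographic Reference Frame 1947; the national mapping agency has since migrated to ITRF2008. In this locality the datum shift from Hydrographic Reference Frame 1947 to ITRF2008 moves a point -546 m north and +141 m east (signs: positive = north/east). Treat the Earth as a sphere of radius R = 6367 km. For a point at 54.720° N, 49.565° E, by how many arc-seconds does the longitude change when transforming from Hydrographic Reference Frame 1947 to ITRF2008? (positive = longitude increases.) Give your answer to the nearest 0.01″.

At latitude 54.720°, cos φ = 0.577573.
One radian of longitude at latitude φ spans R cos φ, so Δλ = ΔE / (R cos φ) = 141.0 / (6367000 × 0.577573) = 3.8342e-05 rad = 7.909″.

Δλ = 7.91″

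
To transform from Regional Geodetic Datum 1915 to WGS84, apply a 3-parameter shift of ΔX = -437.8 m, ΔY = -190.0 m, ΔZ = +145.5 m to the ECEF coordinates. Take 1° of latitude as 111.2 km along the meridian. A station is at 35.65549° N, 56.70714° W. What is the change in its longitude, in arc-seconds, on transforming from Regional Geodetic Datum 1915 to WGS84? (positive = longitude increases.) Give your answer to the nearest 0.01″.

sin φ = 0.582910, cos φ = 0.812537, sin λ = -0.835876, cos λ = 0.548919.
East component: ΔE = −sin λ·ΔX + cos λ·ΔY = −(-0.835876)(-437.8) + (0.548919)(-190.0) = -470.24 m.
1° of latitude spans 111200 m; at latitude φ, 1° of longitude spans that × cos φ = 90354.1 m, so Δλ = -470.24 / 90354.1 × 3600 = -18.736″.

Δλ = -18.74″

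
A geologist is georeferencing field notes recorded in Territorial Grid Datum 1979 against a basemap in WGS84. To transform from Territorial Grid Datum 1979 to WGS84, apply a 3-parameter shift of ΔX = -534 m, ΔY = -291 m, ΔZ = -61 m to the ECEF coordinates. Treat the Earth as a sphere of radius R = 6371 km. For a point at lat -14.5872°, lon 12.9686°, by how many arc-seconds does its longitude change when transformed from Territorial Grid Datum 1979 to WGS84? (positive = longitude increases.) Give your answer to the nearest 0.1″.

sin φ = -0.251853, cos φ = 0.967765, sin λ = 0.224417, cos λ = 0.974493.
East component: ΔE = −sin λ·ΔX + cos λ·ΔY = −(0.224417)(-534) + (0.974493)(-291) = -163.74 m.
1° of latitude spans πR/180 = 111195 m; at latitude φ, 1° of longitude spans that × cos φ = 107610.6 m, so Δλ = -163.74 / 107610.6 × 3600 = -5.478″.

Δλ = -5.5″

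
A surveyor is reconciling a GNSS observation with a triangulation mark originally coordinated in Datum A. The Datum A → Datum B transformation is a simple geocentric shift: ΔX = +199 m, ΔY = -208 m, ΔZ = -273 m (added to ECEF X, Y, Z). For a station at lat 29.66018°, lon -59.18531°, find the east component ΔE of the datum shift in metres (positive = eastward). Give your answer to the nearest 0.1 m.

ΔE = 64.4 m

The local east axis at (φ, λ) is (−sin λ, cos λ, 0), so ΔE = −sin(-59.18531°)·199 + cos(-59.18531°)·(-208) = 64.36 m.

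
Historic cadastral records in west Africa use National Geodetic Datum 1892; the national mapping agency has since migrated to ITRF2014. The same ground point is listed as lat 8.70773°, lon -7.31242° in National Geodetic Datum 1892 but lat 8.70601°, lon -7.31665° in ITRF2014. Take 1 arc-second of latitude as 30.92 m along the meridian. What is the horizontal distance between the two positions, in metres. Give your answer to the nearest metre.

Δφ = 8.70601° − 8.70773° = -0.00172°; Δλ = -7.31665° − -7.31242° = -0.00423°.
1° of latitude = 3600 × 30.92 = 111312 m.
ΔN = Δφ × 111312 = -191.5 m; ΔE = Δλ × 111312 × cos(8.70773°) = -0.00423 × 111312 × 0.988473 = -465.4 m.
Distance = √(ΔE² + ΔN²) = √((-465.4)² + (-191.5)²) = 503.3 m.

503 m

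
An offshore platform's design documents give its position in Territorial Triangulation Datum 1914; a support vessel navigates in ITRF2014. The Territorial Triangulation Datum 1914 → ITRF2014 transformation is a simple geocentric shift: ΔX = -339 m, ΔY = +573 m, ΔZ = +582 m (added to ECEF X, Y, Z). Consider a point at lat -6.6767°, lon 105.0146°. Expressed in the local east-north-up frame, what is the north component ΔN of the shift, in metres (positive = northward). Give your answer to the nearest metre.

At φ = -6.6767°, λ = 105.0146°: sin φ = -0.116267, cos φ = 0.993218, sin λ = 0.965860, cos λ = -0.259065.
ΔN = −sin φ cos λ·ΔX − sin φ sin λ·ΔY + cos φ·ΔZ = −(-0.116267)(-0.259065)(-339) − (-0.116267)(0.965860)(573) + (0.993218)(582) = 652.61 m.

ΔN = 653 m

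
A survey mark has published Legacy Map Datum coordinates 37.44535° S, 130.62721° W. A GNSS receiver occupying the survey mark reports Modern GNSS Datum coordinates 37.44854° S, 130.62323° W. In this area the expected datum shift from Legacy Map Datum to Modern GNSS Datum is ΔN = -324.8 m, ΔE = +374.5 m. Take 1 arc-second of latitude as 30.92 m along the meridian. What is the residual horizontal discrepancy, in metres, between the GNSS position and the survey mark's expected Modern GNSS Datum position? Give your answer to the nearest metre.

38 m

Observed coordinate differences: Δφ = -0.00319°, Δλ = +0.00398°.
Converting to metres (1° lat = 111312 m, cos φ = 0.793934): observed ΔN = -355.1 m, observed ΔE = 351.7 m.
Subtracting the expected shift leaves a residual of -355.1 − (-324.8) = -30.3 m north and 351.7 − (374.5) = -22.8 m east.
Residual distance = √((-30.3)² + (-22.8)²) = 37.9 m.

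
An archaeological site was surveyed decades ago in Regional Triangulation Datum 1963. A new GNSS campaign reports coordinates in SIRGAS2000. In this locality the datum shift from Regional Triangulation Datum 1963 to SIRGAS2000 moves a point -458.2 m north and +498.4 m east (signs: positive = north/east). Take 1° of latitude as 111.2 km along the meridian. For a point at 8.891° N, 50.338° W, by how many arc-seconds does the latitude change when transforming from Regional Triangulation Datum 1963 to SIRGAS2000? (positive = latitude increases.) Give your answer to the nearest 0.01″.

Δφ = -14.83″

1° of latitude = 111.2 km, so Δφ = -458.2 / 111200 = -0.0041205° = -14.834″.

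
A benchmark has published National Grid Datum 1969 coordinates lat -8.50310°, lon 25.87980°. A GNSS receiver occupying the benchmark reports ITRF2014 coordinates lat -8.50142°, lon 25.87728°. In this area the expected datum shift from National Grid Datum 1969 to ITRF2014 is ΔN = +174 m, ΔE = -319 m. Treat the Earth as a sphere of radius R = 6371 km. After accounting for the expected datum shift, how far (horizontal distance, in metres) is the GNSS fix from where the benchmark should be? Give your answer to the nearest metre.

Observed coordinate differences: Δφ = +0.00168°, Δλ = -0.00252°.
Converting to metres (1° lat = 111195 m, cos φ = 0.989008): observed ΔN = 186.8 m, observed ΔE = -277.1 m.
Subtracting the expected shift leaves a residual of 186.8 − (174) = 12.8 m north and -277.1 − (-319) = 41.9 m east.
Residual distance = √(12.8² + 41.9²) = 43.8 m.

44 m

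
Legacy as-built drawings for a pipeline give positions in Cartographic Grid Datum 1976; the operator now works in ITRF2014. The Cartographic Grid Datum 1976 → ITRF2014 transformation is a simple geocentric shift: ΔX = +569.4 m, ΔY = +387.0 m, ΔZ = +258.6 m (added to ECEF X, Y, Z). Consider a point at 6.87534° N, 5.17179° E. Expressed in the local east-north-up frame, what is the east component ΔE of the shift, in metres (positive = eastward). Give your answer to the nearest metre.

The local east axis at (φ, λ) is (−sin λ, cos λ, 0), so ΔE = −sin(5.17179°)·569.4 + cos(5.17179°)·387.0 = 334.10 m.

ΔE = 334 m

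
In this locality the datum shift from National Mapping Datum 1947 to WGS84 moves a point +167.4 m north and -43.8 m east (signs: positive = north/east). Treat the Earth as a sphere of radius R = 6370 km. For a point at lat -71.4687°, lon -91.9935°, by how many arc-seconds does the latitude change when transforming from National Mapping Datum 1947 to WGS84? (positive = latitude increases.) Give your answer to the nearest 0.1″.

Δφ = 5.4″

On a sphere of radius R, 1 rad of latitude = R, so Δφ = ΔN / R = 167.4 / 6370000 = 2.6279e-05 rad = 5.421″.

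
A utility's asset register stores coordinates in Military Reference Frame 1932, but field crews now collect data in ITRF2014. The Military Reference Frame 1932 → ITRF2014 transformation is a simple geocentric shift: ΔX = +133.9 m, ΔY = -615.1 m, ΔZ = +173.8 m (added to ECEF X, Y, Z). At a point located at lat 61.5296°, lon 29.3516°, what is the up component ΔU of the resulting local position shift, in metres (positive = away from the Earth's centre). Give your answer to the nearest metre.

At φ = 61.5296°, λ = 29.3516°: sin φ = 0.879064, cos φ = 0.476705, sin λ = 0.490168, cos λ = 0.871628.
ΔU = cos φ cos λ·ΔX + cos φ sin λ·ΔY + sin φ·ΔZ = (0.476705)(0.871628)(133.9) + (0.476705)(0.490168)(-615.1) + (0.879064)(173.8) = 64.69 m.

ΔU = 65 m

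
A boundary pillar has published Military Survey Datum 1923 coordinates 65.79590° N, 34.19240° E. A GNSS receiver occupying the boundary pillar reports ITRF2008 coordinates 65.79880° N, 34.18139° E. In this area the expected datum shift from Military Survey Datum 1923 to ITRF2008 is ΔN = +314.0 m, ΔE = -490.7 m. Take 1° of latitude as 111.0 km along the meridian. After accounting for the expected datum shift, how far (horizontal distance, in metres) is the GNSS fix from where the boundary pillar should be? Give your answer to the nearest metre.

13 m

Observed coordinate differences: Δφ = +0.00290°, Δλ = -0.01101°.
Converting to metres (1° lat = 111000 m, cos φ = 0.409988): observed ΔN = 321.9 m, observed ΔE = -501.1 m.
Subtracting the expected shift leaves a residual of 321.9 − (314.0) = 7.9 m north and -501.1 − (-490.7) = -10.4 m east.
Residual distance = √(7.9² + (-10.4)²) = 13.0 m.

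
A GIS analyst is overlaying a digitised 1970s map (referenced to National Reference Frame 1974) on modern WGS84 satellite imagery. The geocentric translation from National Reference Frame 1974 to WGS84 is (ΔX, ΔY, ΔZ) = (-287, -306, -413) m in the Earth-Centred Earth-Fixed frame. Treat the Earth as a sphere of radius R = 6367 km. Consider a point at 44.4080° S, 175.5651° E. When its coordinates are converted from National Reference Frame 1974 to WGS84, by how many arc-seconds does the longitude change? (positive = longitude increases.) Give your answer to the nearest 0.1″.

sin φ = -0.699763, cos φ = 0.714375, sin λ = 0.077326, cos λ = -0.997006.
East component: ΔE = −sin λ·ΔX + cos λ·ΔY = −(0.077326)(-287) + (-0.997006)(-306) = 327.28 m.
1° of latitude spans πR/180 = 111125 m; at latitude φ, 1° of longitude spans that × cos φ = 79385.0 m, so Δλ = 327.28 / 79385.0 × 3600 = 14.842″.

Δλ = 14.8″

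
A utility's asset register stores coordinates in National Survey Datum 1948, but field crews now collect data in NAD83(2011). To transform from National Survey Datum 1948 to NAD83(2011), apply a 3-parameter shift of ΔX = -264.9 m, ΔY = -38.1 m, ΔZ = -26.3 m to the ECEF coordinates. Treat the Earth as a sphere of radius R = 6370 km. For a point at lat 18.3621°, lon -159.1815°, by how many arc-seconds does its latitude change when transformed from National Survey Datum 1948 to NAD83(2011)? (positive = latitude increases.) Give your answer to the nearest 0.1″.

Δφ = -3.5″

sin φ = 0.315021, cos φ = 0.949085, sin λ = -0.355409, cos λ = -0.934711.
North component: ΔN = −sin φ cos λ·ΔX − sin φ sin λ·ΔY + cos φ·ΔZ = −(0.315021)(-0.934711)(-264.9) − (0.315021)(-0.355409)(-38.1) + (0.949085)(-26.3) = -107.23 m.
1° of latitude spans πR/180 = 111177 m, so Δφ = -107.23 / 111177 × 3600 = -3.472″.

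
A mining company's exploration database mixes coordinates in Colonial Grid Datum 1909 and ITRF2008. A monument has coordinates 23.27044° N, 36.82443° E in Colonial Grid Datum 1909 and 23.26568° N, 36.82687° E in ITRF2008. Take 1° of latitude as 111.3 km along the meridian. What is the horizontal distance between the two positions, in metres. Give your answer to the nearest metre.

Δφ = 23.26568° − 23.27044° = -0.00476°; Δλ = 36.82687° − 36.82443° = +0.00244°.
ΔN = Δφ × 111300 = -529.8 m; ΔE = Δλ × 111300 × cos(23.27044°) = +0.00244 × 111300 × 0.918650 = 249.5 m.
Distance = √(ΔE² + ΔN²) = √(249.5² + (-529.8)²) = 585.6 m.

586 m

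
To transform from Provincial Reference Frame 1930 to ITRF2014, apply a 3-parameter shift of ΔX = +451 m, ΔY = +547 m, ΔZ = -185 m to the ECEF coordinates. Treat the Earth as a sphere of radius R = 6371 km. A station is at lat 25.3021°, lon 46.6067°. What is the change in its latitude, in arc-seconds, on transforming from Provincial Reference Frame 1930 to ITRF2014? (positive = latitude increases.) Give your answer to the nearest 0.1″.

Δφ = -15.2″

sin φ = 0.427391, cos φ = 0.904067, sin λ = 0.726655, cos λ = 0.687003.
North component: ΔN = −sin φ cos λ·ΔX − sin φ sin λ·ΔY + cos φ·ΔZ = −(0.427391)(0.687003)(451) − (0.427391)(0.726655)(547) + (0.904067)(-185) = -469.55 m.
1° of latitude spans πR/180 = 111195 m, so Δφ = -469.55 / 111195 × 3600 = -15.202″.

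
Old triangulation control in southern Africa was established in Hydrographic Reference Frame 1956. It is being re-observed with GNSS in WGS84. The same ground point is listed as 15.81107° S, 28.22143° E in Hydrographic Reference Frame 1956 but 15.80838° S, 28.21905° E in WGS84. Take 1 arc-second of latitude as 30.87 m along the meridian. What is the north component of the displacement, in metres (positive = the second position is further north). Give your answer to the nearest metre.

ΔN = 299 m

Δφ = -15.80838° − -15.81107° = +0.00269°; Δλ = 28.21905° − 28.22143° = -0.00238°.
1° of latitude = 3600 × 30.87 = 111132 m.
ΔN = Δφ × 111132 = 298.9 m; ΔE = Δλ × 111132 × cos(-15.81107°) = -0.00238 × 111132 × 0.962165 = -254.5 m.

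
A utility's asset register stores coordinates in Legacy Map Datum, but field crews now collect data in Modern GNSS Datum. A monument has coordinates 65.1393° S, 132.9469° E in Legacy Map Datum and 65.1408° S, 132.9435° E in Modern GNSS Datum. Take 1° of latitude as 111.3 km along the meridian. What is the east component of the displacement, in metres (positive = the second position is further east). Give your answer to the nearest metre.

ΔE = -159 m

Δφ = -65.1408° − -65.1393° = -0.0015°; Δλ = 132.9435° − 132.9469° = -0.0034°.
ΔN = Δφ × 111300 = -166.9 m; ΔE = Δλ × 111300 × cos(-65.1393°) = -0.0034 × 111300 × 0.420414 = -159.1 m.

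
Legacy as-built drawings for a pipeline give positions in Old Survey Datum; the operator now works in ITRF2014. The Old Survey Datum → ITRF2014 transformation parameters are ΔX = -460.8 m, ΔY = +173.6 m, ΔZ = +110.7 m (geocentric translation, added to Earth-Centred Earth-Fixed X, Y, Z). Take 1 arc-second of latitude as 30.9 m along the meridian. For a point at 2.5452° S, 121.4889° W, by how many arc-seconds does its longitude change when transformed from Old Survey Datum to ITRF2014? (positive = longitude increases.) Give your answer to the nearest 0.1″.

Δλ = -15.7″

sin φ = -0.044408, cos φ = 0.999013, sin λ = -0.852741, cos λ = -0.522333.
East component: ΔE = −sin λ·ΔX + cos λ·ΔY = −(-0.852741)(-460.8) + (-0.522333)(173.6) = -483.62 m.
1° of latitude spans 3600 × 30.90 = 111240 m; at latitude φ, 1° of longitude spans that × cos φ = 111130.3 m, so Δλ = -483.62 / 111130.3 × 3600 = -15.667″.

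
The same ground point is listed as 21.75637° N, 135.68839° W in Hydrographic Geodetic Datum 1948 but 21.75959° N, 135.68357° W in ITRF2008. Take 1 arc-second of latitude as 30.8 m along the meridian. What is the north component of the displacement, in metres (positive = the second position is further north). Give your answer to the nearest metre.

Δφ = 21.75959° − 21.75637° = +0.00322°; Δλ = -135.68357° − -135.68839° = +0.00482°.
1° of latitude = 3600 × 30.80 = 110880 m.
ΔN = Δφ × 110880 = 357.0 m; ΔE = Δλ × 110880 × cos(21.75637°) = +0.00482 × 110880 × 0.928768 = 496.4 m.

ΔN = 357 m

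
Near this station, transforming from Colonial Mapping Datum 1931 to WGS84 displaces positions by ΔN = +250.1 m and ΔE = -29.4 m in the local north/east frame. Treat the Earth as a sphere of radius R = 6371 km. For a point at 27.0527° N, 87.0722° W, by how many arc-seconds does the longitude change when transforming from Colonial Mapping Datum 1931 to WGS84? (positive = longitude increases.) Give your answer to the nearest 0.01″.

At latitude 27.0527°, cos φ = 0.890589.
One radian of longitude at latitude φ spans R cos φ, so Δλ = ΔE / (R cos φ) = -29.4 / (6371000 × 0.890589) = -5.1816e-06 rad = -1.069″.

Δλ = -1.07″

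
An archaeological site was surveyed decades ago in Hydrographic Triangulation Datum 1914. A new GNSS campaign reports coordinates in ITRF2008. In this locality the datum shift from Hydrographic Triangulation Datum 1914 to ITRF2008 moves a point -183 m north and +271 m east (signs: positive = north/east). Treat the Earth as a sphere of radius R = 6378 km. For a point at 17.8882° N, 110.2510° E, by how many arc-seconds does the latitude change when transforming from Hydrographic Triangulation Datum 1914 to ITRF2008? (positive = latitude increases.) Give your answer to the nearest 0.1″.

On a sphere of radius R, 1 rad of latitude = R, so Δφ = ΔN / R = -183.0 / 6378000 = -2.8692e-05 rad = -5.918″.

Δφ = -5.9″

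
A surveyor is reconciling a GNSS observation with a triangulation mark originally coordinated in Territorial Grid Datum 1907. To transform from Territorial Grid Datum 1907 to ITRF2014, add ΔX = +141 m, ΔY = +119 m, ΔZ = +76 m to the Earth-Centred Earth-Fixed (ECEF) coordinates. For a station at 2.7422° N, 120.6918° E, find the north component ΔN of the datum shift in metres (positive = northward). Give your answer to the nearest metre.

At φ = 2.7422°, λ = 120.6918°: sin φ = 0.047842, cos φ = 0.998855, sin λ = 0.859925, cos λ = -0.510420.
ΔN = −sin φ cos λ·ΔX − sin φ sin λ·ΔY + cos φ·ΔZ = −(0.047842)(-0.510420)(141) − (0.047842)(0.859925)(119) + (0.998855)(76) = 74.46 m.

ΔN = 74 m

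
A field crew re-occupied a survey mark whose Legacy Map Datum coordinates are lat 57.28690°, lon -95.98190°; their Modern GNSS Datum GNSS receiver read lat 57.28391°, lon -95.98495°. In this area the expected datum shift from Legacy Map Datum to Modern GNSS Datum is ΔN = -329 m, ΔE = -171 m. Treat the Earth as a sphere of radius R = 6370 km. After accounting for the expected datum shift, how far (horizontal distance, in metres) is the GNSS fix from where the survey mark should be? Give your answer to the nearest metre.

Observed coordinate differences: Δφ = -0.00299°, Δλ = -0.00305°.
Converting to metres (1° lat = 111177 m, cos φ = 0.540433): observed ΔN = -332.4 m, observed ΔE = -183.3 m.
Subtracting the expected shift leaves a residual of -332.4 − (-329) = -3.4 m north and -183.3 − (-171) = -12.3 m east.
Residual distance = √((-3.4)² + (-12.3)²) = 12.7 m.

13 m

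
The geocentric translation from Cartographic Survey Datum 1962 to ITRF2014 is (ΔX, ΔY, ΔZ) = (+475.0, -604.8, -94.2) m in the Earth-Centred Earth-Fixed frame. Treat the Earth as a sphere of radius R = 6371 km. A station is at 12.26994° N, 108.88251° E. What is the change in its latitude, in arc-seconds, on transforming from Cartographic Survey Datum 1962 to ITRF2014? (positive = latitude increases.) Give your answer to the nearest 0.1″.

Δφ = 2.0″

sin φ = 0.212518, cos φ = 0.977157, sin λ = 0.946184, cos λ = -0.323629.
North component: ΔN = −sin φ cos λ·ΔX − sin φ sin λ·ΔY + cos φ·ΔZ = −(0.212518)(-0.323629)(475.0) − (0.212518)(0.946184)(-604.8) + (0.977157)(-94.2) = 62.23 m.
1° of latitude spans πR/180 = 111195 m, so Δφ = 62.23 / 111195 × 3600 = 2.015″.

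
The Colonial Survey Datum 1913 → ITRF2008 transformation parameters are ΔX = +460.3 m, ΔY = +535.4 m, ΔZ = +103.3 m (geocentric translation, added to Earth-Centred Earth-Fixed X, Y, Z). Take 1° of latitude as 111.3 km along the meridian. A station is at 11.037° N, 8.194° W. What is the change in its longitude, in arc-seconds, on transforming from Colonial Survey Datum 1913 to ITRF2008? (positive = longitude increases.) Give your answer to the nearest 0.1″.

Δλ = 19.6″

sin φ = 0.191443, cos φ = 0.981504, sin λ = -0.142525, cos λ = 0.989791.
East component: ΔE = −sin λ·ΔX + cos λ·ΔY = −(-0.142525)(460.3) + (0.989791)(535.4) = 595.54 m.
1° of latitude spans 111300 m; at latitude φ, 1° of longitude spans that × cos φ = 109241.4 m, so Δλ = 595.54 / 109241.4 × 3600 = 19.626″.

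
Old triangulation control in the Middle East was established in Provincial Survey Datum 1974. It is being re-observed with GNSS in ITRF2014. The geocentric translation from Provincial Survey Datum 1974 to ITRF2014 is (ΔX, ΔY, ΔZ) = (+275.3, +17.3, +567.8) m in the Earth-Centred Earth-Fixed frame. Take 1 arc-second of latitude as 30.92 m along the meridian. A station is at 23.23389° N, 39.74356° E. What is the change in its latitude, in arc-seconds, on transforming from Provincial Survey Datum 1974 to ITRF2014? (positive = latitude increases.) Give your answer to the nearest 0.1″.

sin φ = 0.394486, cos φ = 0.918902, sin λ = 0.639353, cos λ = 0.768914.
North component: ΔN = −sin φ cos λ·ΔX − sin φ sin λ·ΔY + cos φ·ΔZ = −(0.394486)(0.768914)(275.3) − (0.394486)(0.639353)(17.3) + (0.918902)(567.8) = 433.88 m.
1° of latitude spans 3600 × 30.92 = 111312 m, so Δφ = 433.88 / 111312 × 3600 = 14.032″.

Δφ = 14.0″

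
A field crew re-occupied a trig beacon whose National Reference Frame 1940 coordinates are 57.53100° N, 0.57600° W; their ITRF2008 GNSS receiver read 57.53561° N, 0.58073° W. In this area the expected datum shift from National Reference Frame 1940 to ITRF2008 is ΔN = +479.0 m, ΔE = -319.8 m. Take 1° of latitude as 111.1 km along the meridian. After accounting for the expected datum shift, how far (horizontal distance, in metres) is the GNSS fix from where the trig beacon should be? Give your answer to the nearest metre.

Observed coordinate differences: Δφ = +0.00461°, Δλ = -0.00473°.
Converting to metres (1° lat = 111100 m, cos φ = 0.536843): observed ΔN = 512.2 m, observed ΔE = -282.1 m.
Subtracting the expected shift leaves a residual of 512.2 − (479.0) = 33.2 m north and -282.1 − (-319.8) = 37.7 m east.
Residual distance = √(33.2² + 37.7²) = 50.2 m.

50 m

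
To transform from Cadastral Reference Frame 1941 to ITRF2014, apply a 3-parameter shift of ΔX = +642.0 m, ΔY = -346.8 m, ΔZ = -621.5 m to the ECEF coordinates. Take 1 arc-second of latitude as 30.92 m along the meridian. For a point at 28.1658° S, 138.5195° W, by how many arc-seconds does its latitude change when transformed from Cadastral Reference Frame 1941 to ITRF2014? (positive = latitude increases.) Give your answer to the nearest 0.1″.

sin φ = -0.472025, cos φ = 0.881585, sin λ = -0.662365, cos λ = -0.749181.
North component: ΔN = −sin φ cos λ·ΔX − sin φ sin λ·ΔY + cos φ·ΔZ = −(-0.472025)(-0.749181)(642.0) − (-0.472025)(-0.662365)(-346.8) + (0.881585)(-621.5) = -666.51 m.
1° of latitude spans 3600 × 30.92 = 111312 m, so Δφ = -666.51 / 111312 × 3600 = -21.556″.

Δφ = -21.6″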